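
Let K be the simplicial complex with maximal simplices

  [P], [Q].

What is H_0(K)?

Take the total order P < Q on the vertex set. Then K (dimension 0) consists of the simplices:

  0-simplices (2): P, Q

Hence C_0 ≅ Z^2.

Computing H_k = (kernel of ∂_k) / (image of ∂_{k+1}):

  H_0: rank C_0 − rank ∂_1 = 2 − 0 = 2, and there is no ∂_1, so H_0 = Z^2.

H_0 = Z^2.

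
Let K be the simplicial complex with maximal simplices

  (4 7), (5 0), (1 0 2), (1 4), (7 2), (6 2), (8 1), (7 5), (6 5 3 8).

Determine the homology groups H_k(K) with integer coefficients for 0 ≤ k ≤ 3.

H_0 = Z,  H_1 = Z^4,  H_2 = 0,  H_3 = 0.

Order the vertices as 0 < 1 < 2 < 3 < 4 < 5 < 6 < 7 < 8. Listing each simplex with vertices in this order, K has dimension 3 with simplices:

  0-simplices (9): [0], [1], [2], [3], [4], [5], [6], [7], [8]
  1-simplices (16): [0,1], [0,2], [0,5], [1,2], [1,4], [1,8], [2,6], [2,7], [3,5], [3,6], [3,8], [4,7], [5,6], [5,7], [5,8], [6,8]
  2-simplices (5): [0,1,2], [3,5,6], [3,5,8], [3,6,8], [5,6,8]
  3-simplices (1): [3,5,6,8]

so the chain groups are C_0 ≅ Z^9, C_1 ≅ Z^16, C_2 ≅ Z^5, C_3 ≅ Z^1.

The boundary map ∂_1: C_1 → C_0 sends each edge [p,q] (with p < q) to q − p.
The resulting 9×16 matrix has rank 8, and its Smith normal form has invariant factors (1,1,1,1,1,1,1,1).

The boundary map ∂_2: C_2 → C_1 sends each 2-simplex [p,q,r] to [q,r] − [p,r] + [p,q]. For instance
  ∂[5,6,8] = [6,8] − [5,8] + [5,6],
  ∂[3,5,6] = [5,6] − [3,6] + [3,5].
The resulting 16×5 matrix has rank 4, and its Smith normal form has invariant factors (1,1,1,1).

Boundary ∂_3: C_3 → C_2 sends each 3-simplex σ to the alternating sum Σ_i (−1)^i (σ with its i-th vertex removed). For instance
  ∂[3,5,6,8] = [5,6,8] − [3,6,8] + [3,5,8] − [3,5,6].
This gives a 5×1 integer matrix of rank 1; reducing to Smith normal form yields diagonal entries (1).

Now H_k = ker ∂_k / im ∂_{k+1}, so:

  H_0: rank C_0 − rank ∂_1 = 9 − 8 = 1, and the invariant factors of ∂_1 are all 1, so H_0 = Z.
  H_1: rank ker ∂_1 − rank ∂_2 = (16 − 8) − 4 = 4, and the invariant factors of ∂_2 are all 1, so H_1 = Z^4.
  H_2: rank ker ∂_2 − rank ∂_3 = (5 − 4) − 1 = 0, and the invariant factors of ∂_3 are all 1, so H_2 = 0.
  H_3: rank ker ∂_3 − rank ∂_4 = (1 − 1) − 0 = 0, and there is no ∂_4, so H_3 = 0.

As a check, the Euler characteristic is 9 − 16 + 5 − 1 = -3, which agrees with 1 − 4 + 0 − 0 = -3.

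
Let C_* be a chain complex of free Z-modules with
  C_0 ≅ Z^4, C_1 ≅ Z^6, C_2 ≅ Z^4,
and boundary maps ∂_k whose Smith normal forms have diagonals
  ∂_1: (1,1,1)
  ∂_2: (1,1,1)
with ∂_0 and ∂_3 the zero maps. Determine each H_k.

H_0 ≅ Z,  H_1 = 0,  H_2 ≅ Z.

H_0: b_0 = 4 − 0 − 3 = 1; torsion from ∂_1 factors > 1: none. So H_0 ≅ Z.
H_1: b_1 = 6 − 3 − 3 = 0; torsion from ∂_2 factors > 1: none. So H_1 ≅ 0.
H_2: b_2 = 4 − 3 − 0 = 1; torsion from ∂_3 factors > 1: none. So H_2 ≅ Z.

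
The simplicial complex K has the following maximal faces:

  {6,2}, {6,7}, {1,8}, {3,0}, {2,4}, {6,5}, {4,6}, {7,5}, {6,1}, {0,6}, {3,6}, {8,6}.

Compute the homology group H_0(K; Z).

H_0 ≅ Z.

Order the vertices as 0 < 1 < 2 < 3 < 4 < 5 < 6 < 7 < 8. Listing each simplex with vertices in this order, K has dimension 1 with simplices:

  0-simplices (9): [0], [1], [2], [3], [4], [5], [6], [7], [8]
  1-simplices (12): [0,3], [0,6], [1,6], [1,8], [2,4], [2,6], [3,6], [4,6], [5,6], [5,7], [6,7], [6,8]

Hence C_0 ≅ Z^9, C_1 ≅ Z^12.

Boundary ∂_1: C_1 → C_0 sends each edge [p,q] (with p < q) to q − p. For instance
  ∂[6,7] = [7] − [6].
As a 9×12 matrix over Z this has rank 8, with invariant factors (1,1,1,1,1,1,1,1).

Computing H_k = (kernel of ∂_k) / (image of ∂_{k+1}):

  H_0: rank C_0 − rank ∂_1 = 9 − 8 = 1, and the invariant factors of ∂_1 are all 1, so H_0 = Z.

(K is a triangulation of a wedge of 4 circles.)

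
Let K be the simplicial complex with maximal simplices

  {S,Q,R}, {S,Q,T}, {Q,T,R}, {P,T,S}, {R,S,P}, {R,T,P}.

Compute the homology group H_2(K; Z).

H_2 ≅ Z.

Order the vertices as P < Q < R < S < T. Listing each simplex with vertices in this order, K has dimension 2 with simplices:

  0-simplices (5): P, Q, R, S, T
  1-simplices (9): PR, PS, PT, QR, QS, QT, RS, RT, ST
  2-simplices (6): PRS, PRT, PST, QRS, QRT, QST

giving chain groups C_0 ≅ Z^5, C_1 ≅ Z^9, C_2 ≅ Z^6.

Boundary ∂_1: C_1 → C_0 is given by ∂[p,q] = [q] − [p]. For instance
  ∂PR = R − P.
The resulting 5×9 matrix has rank 4, and its Smith normal form has invariant factors (1,1,1,1).

Boundary ∂_2: C_2 → C_1 acts by ∂[p,q,r] = [q,r] − [p,r] + [p,q]. For instance
  ∂QRT = RT − QT + QR,
  ∂QRS = RS − QS + QR.
The 9×6 boundary matrix has rank 5 and Smith normal form diag(1,1,1,1,1).

Computing H_k = (kernel of ∂_k) / (image of ∂_{k+1}):

  H_2: rank ker ∂_2 − rank ∂_3 = (6 − 5) − 0 = 1, and there is no ∂_3, so H_2 ≅ Z.

(K is a triangulation of the 2-sphere S^2.)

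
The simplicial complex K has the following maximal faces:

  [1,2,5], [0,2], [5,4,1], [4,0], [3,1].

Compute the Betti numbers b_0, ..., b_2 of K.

Take the total order 0 < 1 < 2 < 3 < 4 < 5 on the vertex set. Then K (dimension 2) consists of the simplices:

  0-simplices (6): [0], [1], [2], [3], [4], [5]
  1-simplices (8): [0,2], [0,4], [1,2], [1,3], [1,4], [1,5], [2,5], [4,5]
  2-simplices (2): [1,2,5], [1,4,5]

Hence C_0 ≅ Z^6, C_1 ≅ Z^8, C_2 ≅ Z^2.

The boundary map ∂_1: C_1 → C_0 is given by ∂[p,q] = [q] − [p]. For instance
  ∂[1,3] = [3] − [1].
The resulting 6×8 matrix has rank 5, and its Smith normal form has invariant factors (1,1,1,1,1).

Boundary ∂_2: C_2 → C_1 maps a triangle to the signed sum of its edges. For instance
  ∂[1,2,5] = [2,5] − [1,5] + [1,2],
  ∂[1,4,5] = [4,5] − [1,5] + [1,4].
The resulting 8×2 matrix has rank 2, and its Smith normal form has invariant factors (1,1).

From H_k ≅ ker(∂_k) / im(∂_{k+1}) we obtain:

  H_0: rank C_0 − rank ∂_1 = 6 − 5 = 1, and the invariant factors of ∂_1 are all 1, so H_0 ≅ Z.
  H_1: rank ker ∂_1 − rank ∂_2 = (8 − 5) − 2 = 1, and the invariant factors of ∂_2 are all 1, so H_1 ≅ Z.
  H_2: rank ker ∂_2 − rank ∂_3 = (2 − 2) − 0 = 0, and there is no ∂_3, so H_2 ≅ 0.

Hence the Betti numbers are b_0 = 1, b_1 = 1, b_2 = 0.

b_0 = 1, b_1 = 1, b_2 = 0.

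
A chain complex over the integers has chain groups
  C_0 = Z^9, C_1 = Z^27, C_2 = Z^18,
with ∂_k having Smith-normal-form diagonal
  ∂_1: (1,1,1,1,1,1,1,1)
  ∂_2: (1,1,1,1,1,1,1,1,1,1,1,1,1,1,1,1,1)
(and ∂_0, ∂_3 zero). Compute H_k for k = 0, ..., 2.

H_0: b_0 = 9 − 0 − 8 = 1; torsion from ∂_1 factors > 1: none. So H_0 = Z.
H_1: b_1 = 27 − 8 − 17 = 2; torsion from ∂_2 factors > 1: none. So H_1 = Z^2.
H_2: b_2 = 18 − 17 − 0 = 1; torsion from ∂_3 factors > 1: none. So H_2 = Z.

H_0 = Z,  H_1 = Z^2,  H_2 = Z.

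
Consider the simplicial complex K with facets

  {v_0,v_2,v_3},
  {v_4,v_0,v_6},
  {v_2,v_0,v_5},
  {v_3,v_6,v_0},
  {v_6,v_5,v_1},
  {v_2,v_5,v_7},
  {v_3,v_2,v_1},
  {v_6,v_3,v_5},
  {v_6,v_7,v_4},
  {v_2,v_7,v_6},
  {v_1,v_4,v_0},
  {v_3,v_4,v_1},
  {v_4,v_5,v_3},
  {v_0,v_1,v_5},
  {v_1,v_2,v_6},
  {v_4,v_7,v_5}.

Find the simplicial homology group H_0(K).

H_0 = Z.

Fix the vertex order v_0 < v_1 < v_2 < v_3 < v_4 < v_5 < v_6 < v_7 and write every simplex with vertices in increasing order. Then dim K = 2 and the simplices of K are:

  0-simplices (8): [v_0], [v_1], [v_2], [v_3], [v_4], [v_5], [v_6], [v_7]
  1-simplices (24): (24 of them)
  2-simplices (16): (16 of them)

so the chain groups are C_0 ≅ Z^8, C_1 ≅ Z^24, C_2 ≅ Z^16.

∂_1: C_1 → C_0 sends each edge [p,q] (with p < q) to q − p. For instance
  ∂[v_1,v_2] = [v_2] − [v_1].
As a 8×24 matrix over Z this has rank 7, with invariant factors (1,1,1,1,1,1,1).

∂_2: C_2 → C_1 maps a triangle to the signed sum of its edges. For instance
  ∂[v_4,v_6,v_7] = [v_6,v_7] − [v_4,v_7] + [v_4,v_6],
  ∂[v_1,v_2,v_6] = [v_2,v_6] − [v_1,v_6] + [v_1,v_2].
The resulting 24×16 matrix has rank 15, and its Smith normal form has invariant factors (1,1,1,1,1,1,1,1,1,1,1,1,1,1,1).

Reading off H_k = ker ∂_k / im ∂_{k+1}:

  H_0: rank C_0 − rank ∂_1 = 8 − 7 = 1, and the invariant factors of ∂_1 are all 1, so H_0 = Z.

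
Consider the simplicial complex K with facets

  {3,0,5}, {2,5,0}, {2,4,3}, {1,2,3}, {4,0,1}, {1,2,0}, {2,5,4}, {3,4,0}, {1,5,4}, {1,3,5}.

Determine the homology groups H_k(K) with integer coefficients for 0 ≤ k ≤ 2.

H_0 = Z,  H_1 = Z/2,  H_2 = 0.

We work with the vertex ordering 0 < 1 < 2 < 3 < 4 < 5. The simplices of K, each written with vertices in increasing order, are:

  0-simplices (6): [0], [1], [2], [3], [4], [5]
  1-simplices (15): [0,1], [0,2], [0,3], [0,4], [0,5], [1,2], [1,3], [1,4], [1,5], [2,3], [2,4], [2,5], [3,4], [3,5], [4,5]
  2-simplices (10): [0,1,2], [0,1,4], [0,2,5], [0,3,4], [0,3,5], [1,2,3], [1,3,5], [1,4,5], [2,3,4], [2,4,5]

Hence C_0 ≅ Z^6, C_1 ≅ Z^15, C_2 ≅ Z^10.

The boundary map ∂_1: C_1 → C_0 sends each edge [p,q] (with p < q) to q − p. For instance
  ∂[2,3] = [3] − [2].
The resulting 6×15 matrix has rank 5, and its Smith normal form has invariant factors (1,1,1,1,1).

∂_2: C_2 → C_1 acts by ∂[p,q,r] = [q,r] − [p,r] + [p,q]. For instance
  ∂[0,2,5] = [2,5] − [0,5] + [0,2],
  ∂[0,1,2] = [1,2] − [0,2] + [0,1].
The 15×10 boundary matrix has rank 10 and Smith normal form diag(1,1,1,1,1,1,1,1,1,2).

Now H_k = ker ∂_k / im ∂_{k+1}, so:

  H_0: rank C_0 − rank ∂_1 = 6 − 5 = 1, and the invariant factors of ∂_1 are all 1, so H_0 = Z.
  H_1: rank ker ∂_1 − rank ∂_2 = (15 − 5) − 10 = 0, and ∂_2 has invariant factor 2 > 1, so H_1 = Z/2.
  H_2: rank ker ∂_2 − rank ∂_3 = (10 − 10) − 0 = 0, and there is no ∂_3, so H_2 = 0.

As a check, the Euler characteristic is 6 − 15 + 10 = 1, which agrees with 1 − 0 + 0 = 1.
(K is a triangulation of the real projective plane RP^2.)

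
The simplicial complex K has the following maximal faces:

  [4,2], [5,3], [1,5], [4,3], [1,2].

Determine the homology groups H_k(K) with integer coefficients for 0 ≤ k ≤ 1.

Order the vertices as 1 < 2 < 3 < 4 < 5. Listing each simplex with vertices in this order, K has dimension 1 with simplices:

  0-simplices (5): [1], [2], [3], [4], [5]
  1-simplices (5): [1,2], [1,5], [2,4], [3,4], [3,5]

giving chain groups C_0 ≅ Z^5, C_1 ≅ Z^5.

The boundary map ∂_1: C_1 → C_0 maps an edge to its endpoints' difference, ∂[p,q] = q − p. For instance
  ∂[1,5] = [5] − [1].
This gives a 5×5 integer matrix of rank 4; reducing to Smith normal form yields diagonal entries (1,1,1,1).

From H_k ≅ ker(∂_k) / im(∂_{k+1}) we obtain:

  H_0: rank C_0 − rank ∂_1 = 5 − 4 = 1, and the invariant factors of ∂_1 are all 1, so H_0 = Z.
  H_1: rank ker ∂_1 − rank ∂_2 = (5 − 4) − 0 = 1, and there is no ∂_2, so H_1 = Z.

H_0 ≅ Z,  H_1 ≅ Z.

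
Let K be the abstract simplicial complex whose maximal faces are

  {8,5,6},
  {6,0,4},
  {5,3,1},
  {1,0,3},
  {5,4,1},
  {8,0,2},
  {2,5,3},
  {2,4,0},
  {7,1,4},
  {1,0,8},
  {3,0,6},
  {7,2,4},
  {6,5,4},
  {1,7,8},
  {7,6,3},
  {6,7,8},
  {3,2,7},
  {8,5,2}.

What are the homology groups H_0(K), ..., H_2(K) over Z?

Take the total order 0 < 1 < 2 < 3 < 4 < 5 < 6 < 7 < 8 on the vertex set. Then K (dimension 2) consists of the simplices:

  0-simplices (9): [0], [1], [2], [3], [4], [5], [6], [7], [8]
  1-simplices (27): (27 of them)
  2-simplices (18): [0,1,3], [0,1,8], [0,2,4], [0,2,8], [0,3,6], [0,4,6], [1,3,5], [1,4,5], [1,4,7], [1,7,8], [2,3,5], [2,3,7], [2,4,7], [2,5,8], [3,6,7], [4,5,6], [5,6,8], [6,7,8]

so the chain groups are C_0 ≅ Z^9, C_1 ≅ Z^27, C_2 ≅ Z^18.

∂_1: C_1 → C_0 sends each edge [p,q] (with p < q) to q − p. For instance
  ∂[4,6] = [6] − [4].
The 9×27 boundary matrix has rank 8 and Smith normal form diag(1,1,1,1,1,1,1,1).

∂_2: C_2 → C_1 sends each 2-simplex [p,q,r] to [q,r] − [p,r] + [p,q]. For instance
  ∂[0,2,8] = [2,8] − [0,8] + [0,2],
  ∂[0,4,6] = [4,6] − [0,6] + [0,4].
The resulting 27×18 matrix has rank 17, and its Smith normal form has invariant factors (1,1,1,1,1,1,1,1,1,1,1,1,1,1,1,1,1).

From H_k ≅ ker(∂_k) / im(∂_{k+1}) we obtain:

  H_0: rank C_0 − rank ∂_1 = 9 − 8 = 1, and the invariant factors of ∂_1 are all 1, so H_0 ≅ Z.
  H_1: rank ker ∂_1 − rank ∂_2 = (27 − 8) − 17 = 2, and the invariant factors of ∂_2 are all 1, so H_1 ≅ Z^2.
  H_2: rank ker ∂_2 − rank ∂_3 = (18 − 17) − 0 = 1, and there is no ∂_3, so H_2 ≅ Z.

H_0 = Z,  H_1 = Z^2,  H_2 = Z.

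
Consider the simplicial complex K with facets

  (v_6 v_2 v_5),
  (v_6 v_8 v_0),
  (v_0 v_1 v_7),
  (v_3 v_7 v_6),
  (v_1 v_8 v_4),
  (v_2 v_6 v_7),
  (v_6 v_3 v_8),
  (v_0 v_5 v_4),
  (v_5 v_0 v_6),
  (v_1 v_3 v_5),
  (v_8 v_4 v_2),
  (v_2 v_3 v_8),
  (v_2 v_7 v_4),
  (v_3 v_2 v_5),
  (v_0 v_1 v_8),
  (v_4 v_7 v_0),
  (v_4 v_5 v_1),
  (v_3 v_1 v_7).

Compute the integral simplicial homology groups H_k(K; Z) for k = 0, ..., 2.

K has 9 vertices, 27 edges, 18 triangles.
rank ∂_0 = 0, rank ∂_1 = 8 ⇒ b_0 = 9 − 0 − 8 = 1; all invariant factors of ∂_1 are 1 so no torsion. So H_0 = Z.
rank ∂_1 = 8, rank ∂_2 = 18 ⇒ b_1 = 27 − 8 − 18 = 1; ∂_2 has invariant factor(s) [2] giving torsion. So H_1 = Z × Z/2.
rank ∂_2 = 18, rank ∂_3 = 0 ⇒ b_2 = 18 − 18 − 0 = 0. So H_2 = 0.

H_0 ≅ Z,  H_1 ≅ Z × Z/2,  H_2 = 0.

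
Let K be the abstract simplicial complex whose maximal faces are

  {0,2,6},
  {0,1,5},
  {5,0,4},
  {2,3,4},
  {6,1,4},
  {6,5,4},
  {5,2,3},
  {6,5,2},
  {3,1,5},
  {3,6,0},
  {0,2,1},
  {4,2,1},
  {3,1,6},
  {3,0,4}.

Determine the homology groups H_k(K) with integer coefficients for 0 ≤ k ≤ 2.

Fix the vertex order 0 < 1 < 2 < 3 < 4 < 5 < 6 and write every simplex with vertices in increasing order. Then dim K = 2 and the simplices of K are:

  0-simplices (7): [0], [1], [2], [3], [4], [5], [6]
  1-simplices (21): [0,1], [0,2], [0,3], [0,4], [0,5], [0,6], [1,2], [1,3], [1,4], [1,5], [1,6], [2,3], [2,4], [2,5], [2,6], [3,4], [3,5], [3,6], [4,5], [4,6], [5,6]
  2-simplices (14): [0,1,2], [0,1,5], [0,2,6], [0,3,4], [0,3,6], [0,4,5], [1,2,4], [1,3,5], [1,3,6], [1,4,6], [2,3,4], [2,3,5], [2,5,6], [4,5,6]

Hence C_0 ≅ Z^7, C_1 ≅ Z^21, C_2 ≅ Z^14.

The boundary map ∂_1: C_1 → C_0 sends each edge [p,q] (with p < q) to q − p.
This gives a 7×21 integer matrix of rank 6; reducing to Smith normal form yields diagonal entries (1,1,1,1,1,1).

The boundary map ∂_2: C_2 → C_1 maps a triangle to the signed sum of its edges. For instance
  ∂[2,5,6] = [5,6] − [2,6] + [2,5],
  ∂[0,4,5] = [4,5] − [0,5] + [0,4].
As a 21×14 matrix over Z this has rank 13, with invariant factors (1,1,1,1,1,1,1,1,1,1,1,1,1).

Computing H_k = (kernel of ∂_k) / (image of ∂_{k+1}):

  H_0: rank C_0 − rank ∂_1 = 7 − 6 = 1, and the invariant factors of ∂_1 are all 1, so H_0 ≅ Z.
  H_1: rank ker ∂_1 − rank ∂_2 = (21 − 6) − 13 = 2, and the invariant factors of ∂_2 are all 1, so H_1 ≅ Z^2.
  H_2: rank ker ∂_2 − rank ∂_3 = (14 − 13) − 0 = 1, and there is no ∂_3, so H_2 ≅ Z.

H_0 = Z,  H_1 = Z^2,  H_2 = Z.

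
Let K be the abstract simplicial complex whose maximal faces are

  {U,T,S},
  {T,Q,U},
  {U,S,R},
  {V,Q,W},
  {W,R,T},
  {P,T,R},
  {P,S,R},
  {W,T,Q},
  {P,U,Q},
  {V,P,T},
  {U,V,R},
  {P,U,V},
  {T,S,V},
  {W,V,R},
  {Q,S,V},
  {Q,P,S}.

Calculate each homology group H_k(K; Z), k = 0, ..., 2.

H_0 = Z,  H_1 = Z^2,  H_2 = Z.

Order the vertices as P < Q < R < S < T < U < V < W. Listing each simplex with vertices in this order, K has dimension 2 with simplices:

  0-simplices (8): P, Q, R, S, T, U, V, W
  1-simplices (24): PQ, PR, PS, PT, PU, PV, QS, QT, QU, QV, QW, RS, RT, RU, RV, RW, ST, SU, SV, TU, TV, TW, UV, VW
  2-simplices (16): PQS, PQU, PRS, PRT, PTV, PUV, QSV, QTU, QTW, QVW, RSU, RTW, RUV, RVW, STU, STV

Hence C_0 ≅ Z^8, C_1 ≅ Z^24, C_2 ≅ Z^16.

Boundary ∂_1: C_1 → C_0 is given by ∂[p,q] = [q] − [p]. For instance
  ∂PQ = Q − P.
The 8×24 boundary matrix has rank 7 and Smith normal form diag(1,1,1,1,1,1,1).

The boundary map ∂_2: C_2 → C_1 sends each 2-simplex [p,q,r] to [q,r] − [p,r] + [p,q]. For instance
  ∂RTW = TW − RW + RT,
  ∂RVW = VW − RW + RV.
As a 24×16 matrix over Z this has rank 15, with invariant factors (1,1,1,1,1,1,1,1,1,1,1,1,1,1,1).

From H_k ≅ ker(∂_k) / im(∂_{k+1}) we obtain:

  H_0: rank C_0 − rank ∂_1 = 8 − 7 = 1, and the invariant factors of ∂_1 are all 1, so H_0 ≅ Z.
  H_1: rank ker ∂_1 − rank ∂_2 = (24 − 7) − 15 = 2, and the invariant factors of ∂_2 are all 1, so H_1 ≅ Z^2.
  H_2: rank ker ∂_2 − rank ∂_3 = (16 − 15) − 0 = 1, and there is no ∂_3, so H_2 ≅ Z.

As a check, the Euler characteristic is 8 − 24 + 16 = 0, which agrees with 1 − 2 + 1 = 0.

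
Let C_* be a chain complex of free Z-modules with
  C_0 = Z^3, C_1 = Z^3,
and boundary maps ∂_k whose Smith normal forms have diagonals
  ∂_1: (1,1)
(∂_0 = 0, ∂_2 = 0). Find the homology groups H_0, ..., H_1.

H_0: b_0 = 3 − 0 − 2 = 1; torsion from ∂_1 factors > 1: none. So H_0 = Z.
H_1: b_1 = 3 − 2 − 0 = 1; torsion from ∂_2 factors > 1: none. So H_1 = Z.

H_0 = Z,  H_1 = Z.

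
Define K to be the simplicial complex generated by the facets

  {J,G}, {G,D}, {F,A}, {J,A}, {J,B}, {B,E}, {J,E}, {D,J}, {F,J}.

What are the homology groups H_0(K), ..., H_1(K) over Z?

H_0 ≅ Z,  H_1 ≅ Z^3.

We work with the vertex ordering A < B < D < E < F < G < J. The simplices of K, each written with vertices in increasing order, are:

  0-simplices (7): A, B, D, E, F, G, J
  1-simplices (9): AF, AJ, BE, BJ, DG, DJ, EJ, FJ, GJ

so the chain groups are C_0 ≅ Z^7, C_1 ≅ Z^9.

The boundary map ∂_1: C_1 → C_0 maps an edge to its endpoints' difference, ∂[p,q] = q − p. For instance
  ∂DG = G − D.
This gives a 7×9 integer matrix of rank 6; reducing to Smith normal form yields diagonal entries (1,1,1,1,1,1).

From H_k ≅ ker(∂_k) / im(∂_{k+1}) we obtain:

  H_0: rank C_0 − rank ∂_1 = 7 − 6 = 1, and the invariant factors of ∂_1 are all 1, so H_0 ≅ Z.
  H_1: rank ker ∂_1 − rank ∂_2 = (9 − 6) − 0 = 3, and there is no ∂_2, so H_1 ≅ Z^3.

(K is a triangulation of a wedge of 3 circles.)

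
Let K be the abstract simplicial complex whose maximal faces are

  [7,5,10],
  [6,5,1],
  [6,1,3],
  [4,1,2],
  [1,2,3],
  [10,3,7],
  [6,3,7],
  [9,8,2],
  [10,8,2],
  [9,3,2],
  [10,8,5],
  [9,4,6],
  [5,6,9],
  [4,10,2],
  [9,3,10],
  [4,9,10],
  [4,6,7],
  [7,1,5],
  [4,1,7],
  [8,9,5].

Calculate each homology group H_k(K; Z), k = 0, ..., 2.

Order the vertices as 1 < 2 < 3 < 4 < 5 < 6 < 7 < 8 < 9 < 10. Listing each simplex with vertices in this order, K has dimension 2 with simplices:

  0-simplices (10): [1], [2], [3], [4], [5], [6], [7], [8], [9], [10]
  1-simplices (30): (30 of them)
  2-simplices (20): (20 of them)

Hence C_0 ≅ Z^10, C_1 ≅ Z^30, C_2 ≅ Z^20.

Boundary ∂_1: C_1 → C_0 maps an edge to its endpoints' difference, ∂[p,q] = q − p.
This gives a 10×30 integer matrix of rank 9; reducing to Smith normal form yields diagonal entries (1,1,1,1,1,1,1,1,1).

∂_2: C_2 → C_1 maps a triangle to the signed sum of its edges. For instance
  ∂[2,3,9] = [3,9] − [2,9] + [2,3],
  ∂[1,4,7] = [4,7] − [1,7] + [1,4].
As a 30×20 matrix over Z this has rank 20, with invariant factors (1,1,1,1,1,1,1,1,1,1,1,1,1,1,1,1,1,1,1,2).

Now H_k = ker ∂_k / im ∂_{k+1}, so:

  H_0: rank C_0 − rank ∂_1 = 10 − 9 = 1, and the invariant factors of ∂_1 are all 1, so H_0 = Z.
  H_1: rank ker ∂_1 − rank ∂_2 = (30 − 9) − 20 = 1, and ∂_2 has invariant factor 2 > 1, so H_1 = Z ⊕ Z/2Z.
  H_2: rank ker ∂_2 − rank ∂_3 = (20 − 20) − 0 = 0, and there is no ∂_3, so H_2 = 0.

(K is a triangulation of the Klein bottle.)

H_0 = Z,  H_1 = Z ⊕ Z/2Z,  H_2 = 0.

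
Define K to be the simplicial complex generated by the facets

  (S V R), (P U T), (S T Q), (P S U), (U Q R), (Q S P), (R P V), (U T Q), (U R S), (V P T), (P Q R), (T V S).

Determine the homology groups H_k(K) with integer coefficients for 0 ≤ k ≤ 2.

K has 7 vertices, 18 edges, 12 triangles.
rank ∂_0 = 0, rank ∂_1 = 6 ⇒ b_0 = 7 − 0 − 6 = 1; all invariant factors of ∂_1 are 1 so no torsion. So H_0 = Z.
rank ∂_1 = 6, rank ∂_2 = 12 ⇒ b_1 = 18 − 6 − 12 = 0; ∂_2 has invariant factor(s) [2] giving torsion. So H_1 = Z/2.
rank ∂_2 = 12, rank ∂_3 = 0 ⇒ b_2 = 12 − 12 − 0 = 0. So H_2 = 0.

H_0 = Z,  H_1 = Z/2,  H_2 = 0.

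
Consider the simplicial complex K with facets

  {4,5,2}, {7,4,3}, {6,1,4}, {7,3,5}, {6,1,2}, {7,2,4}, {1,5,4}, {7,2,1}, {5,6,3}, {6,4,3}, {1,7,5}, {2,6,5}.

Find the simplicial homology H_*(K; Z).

H_0 ≅ Z,  H_1 ≅ Z/2Z,  H_2 = 0.

We work with the vertex ordering 1 < 2 < 3 < 4 < 5 < 6 < 7. The simplices of K, each written with vertices in increasing order, are:

  0-simplices (7): [1], [2], [3], [4], [5], [6], [7]
  1-simplices (18): [1,2], [1,4], [1,5], [1,6], [1,7], [2,4], [2,5], [2,6], [2,7], [3,4], [3,5], [3,6], [3,7], [4,5], [4,6], [4,7], [5,6], [5,7]
  2-simplices (12): [1,2,6], [1,2,7], [1,4,5], [1,4,6], [1,5,7], [2,4,5], [2,4,7], [2,5,6], [3,4,6], [3,4,7], [3,5,6], [3,5,7]

Hence C_0 ≅ Z^7, C_1 ≅ Z^18, C_2 ≅ Z^12.

Boundary ∂_1: C_1 → C_0 sends each edge [p,q] (with p < q) to q − p. For instance
  ∂[1,5] = [5] − [1].
The 7×18 boundary matrix has rank 6 and Smith normal form diag(1,1,1,1,1,1).

The boundary map ∂_2: C_2 → C_1 maps a triangle to the signed sum of its edges. For instance
  ∂[1,4,6] = [4,6] − [1,6] + [1,4],
  ∂[2,5,6] = [5,6] − [2,6] + [2,5].
This gives a 18×12 integer matrix of rank 12; reducing to Smith normal form yields diagonal entries (1,1,1,1,1,1,1,1,1,1,1,2).

Now H_k = ker ∂_k / im ∂_{k+1}, so:

  H_0: rank C_0 − rank ∂_1 = 7 − 6 = 1, and the invariant factors of ∂_1 are all 1, so H_0 = Z.
  H_1: rank ker ∂_1 − rank ∂_2 = (18 − 6) − 12 = 0, and ∂_2 has invariant factor 2 > 1, so H_1 = Z/2Z.
  H_2: rank ker ∂_2 − rank ∂_3 = (12 − 12) − 0 = 0, and there is no ∂_3, so H_2 = 0.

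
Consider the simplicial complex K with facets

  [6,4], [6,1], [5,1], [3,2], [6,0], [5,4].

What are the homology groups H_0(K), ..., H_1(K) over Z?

Fix the vertex order 0 < 1 < 2 < 3 < 4 < 5 < 6 and write every simplex with vertices in increasing order. Then dim K = 1 and the simplices of K are:

  0-simplices (7): [0], [1], [2], [3], [4], [5], [6]
  1-simplices (6): [0,6], [1,5], [1,6], [2,3], [4,5], [4,6]

Hence C_0 ≅ Z^7, C_1 ≅ Z^6.

The boundary map ∂_1: C_1 → C_0 sends each edge [p,q] (with p < q) to q − p.
The 7×6 boundary matrix has rank 5 and Smith normal form diag(1,1,1,1,1).

Computing H_k = (kernel of ∂_k) / (image of ∂_{k+1}):

  H_0: rank C_0 − rank ∂_1 = 7 − 5 = 2, and the invariant factors of ∂_1 are all 1, so H_0 = Z^2.
  H_1: rank ker ∂_1 − rank ∂_2 = (6 − 5) − 0 = 1, and there is no ∂_2, so H_1 = Z.

H_0 = Z^2,  H_1 = Z.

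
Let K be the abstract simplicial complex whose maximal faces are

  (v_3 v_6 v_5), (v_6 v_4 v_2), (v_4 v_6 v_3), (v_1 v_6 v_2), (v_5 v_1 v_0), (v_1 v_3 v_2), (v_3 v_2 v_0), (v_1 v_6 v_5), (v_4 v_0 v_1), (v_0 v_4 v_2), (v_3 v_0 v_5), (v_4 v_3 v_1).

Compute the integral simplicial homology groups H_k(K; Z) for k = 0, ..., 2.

H_0 = Z,  H_1 = Z/2,  H_2 = 0.

Order the vertices as v_0 < v_1 < v_2 < v_3 < v_4 < v_5 < v_6. Listing each simplex with vertices in this order, K has dimension 2 with simplices:

  0-simplices (7): [v_0], [v_1], [v_2], [v_3], [v_4], [v_5], [v_6]
  1-simplices (18): (18 of them)
  2-simplices (12): (12 of them)

giving chain groups C_0 ≅ Z^7, C_1 ≅ Z^18, C_2 ≅ Z^12.

∂_1: C_1 → C_0 is given by ∂[p,q] = [q] − [p]. For instance
  ∂[v_3,v_6] = [v_6] − [v_3].
This gives a 7×18 integer matrix of rank 6; reducing to Smith normal form yields diagonal entries (1,1,1,1,1,1).

The boundary map ∂_2: C_2 → C_1 acts by ∂[p,q,r] = [q,r] − [p,r] + [p,q]. For instance
  ∂[v_1,v_5,v_6] = [v_5,v_6] − [v_1,v_6] + [v_1,v_5],
  ∂[v_1,v_2,v_6] = [v_2,v_6] − [v_1,v_6] + [v_1,v_2].
This gives a 18×12 integer matrix of rank 12; reducing to Smith normal form yields diagonal entries (1,1,1,1,1,1,1,1,1,1,1,2).

Reading off H_k = ker ∂_k / im ∂_{k+1}:

  H_0: rank C_0 − rank ∂_1 = 7 − 6 = 1, and the invariant factors of ∂_1 are all 1, so H_0 ≅ Z.
  H_1: rank ker ∂_1 − rank ∂_2 = (18 − 6) − 12 = 0, and ∂_2 has invariant factor 2 > 1, so H_1 ≅ Z/2.
  H_2: rank ker ∂_2 − rank ∂_3 = (12 − 12) − 0 = 0, and there is no ∂_3, so H_2 ≅ 0.

As a check, the Euler characteristic is 7 − 18 + 12 = 1, which agrees with 1 − 0 + 0 = 1.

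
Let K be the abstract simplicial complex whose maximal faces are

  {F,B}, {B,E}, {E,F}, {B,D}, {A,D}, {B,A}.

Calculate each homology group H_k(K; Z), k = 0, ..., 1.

H_0 ≅ Z,  H_1 ≅ Z^2.

K has 5 vertices, 6 edges.
rank ∂_0 = 0, rank ∂_1 = 4 ⇒ b_0 = 5 − 0 − 4 = 1; all invariant factors of ∂_1 are 1 so no torsion. So H_0 = Z.
rank ∂_1 = 4, rank ∂_2 = 0 ⇒ b_1 = 6 − 4 − 0 = 2. So H_1 = Z^2.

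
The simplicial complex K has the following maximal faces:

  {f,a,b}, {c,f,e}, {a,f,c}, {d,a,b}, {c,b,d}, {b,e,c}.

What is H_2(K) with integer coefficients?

H_2 ≅ 0.

Order the vertices as a < b < c < d < e < f. Listing each simplex with vertices in this order, K has dimension 2 with simplices:

  0-simplices (6): a, b, c, d, e, f
  1-simplices (12): ab, ac, ad, af, bc, bd, be, bf, cd, ce, cf, ef
  2-simplices (6): abd, abf, acf, bcd, bce, cef

so the chain groups are C_0 ≅ Z^6, C_1 ≅ Z^12, C_2 ≅ Z^6.

Boundary ∂_1: C_1 → C_0 is given by ∂[p,q] = [q] − [p]. For instance
  ∂ac = c − a.
This gives a 6×12 integer matrix of rank 5; reducing to Smith normal form yields diagonal entries (1,1,1,1,1).

The boundary map ∂_2: C_2 → C_1 acts by ∂[p,q,r] = [q,r] − [p,r] + [p,q]. For instance
  ∂cef = ef − cf + ce,
  ∂abf = bf − af + ab.
This gives a 12×6 integer matrix of rank 6; reducing to Smith normal form yields diagonal entries (1,1,1,1,1,1).

From H_k ≅ ker(∂_k) / im(∂_{k+1}) we obtain:

  H_2: rank ker ∂_2 − rank ∂_3 = (6 − 6) − 0 = 0, and there is no ∂_3, so H_2 ≅ 0.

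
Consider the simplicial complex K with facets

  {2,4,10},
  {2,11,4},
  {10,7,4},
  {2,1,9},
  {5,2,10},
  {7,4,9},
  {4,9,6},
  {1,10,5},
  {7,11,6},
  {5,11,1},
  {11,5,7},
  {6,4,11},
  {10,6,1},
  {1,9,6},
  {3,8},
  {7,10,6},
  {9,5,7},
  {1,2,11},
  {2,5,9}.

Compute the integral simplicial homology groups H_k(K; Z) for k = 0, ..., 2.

H_0 = Z^2,  H_1 = Z ⊕ Z_2,  H_2 = 0.

K has 11 vertices, 28 edges, 18 triangles.
rank ∂_0 = 0, rank ∂_1 = 9 ⇒ b_0 = 11 − 0 − 9 = 2; all invariant factors of ∂_1 are 1 so no torsion. So H_0 ≅ Z^2.
rank ∂_1 = 9, rank ∂_2 = 18 ⇒ b_1 = 28 − 9 − 18 = 1; ∂_2 has invariant factor(s) [2] giving torsion. So H_1 ≅ Z ⊕ Z_2.
rank ∂_2 = 18, rank ∂_3 = 0 ⇒ b_2 = 18 − 18 − 0 = 0. So H_2 ≅ 0.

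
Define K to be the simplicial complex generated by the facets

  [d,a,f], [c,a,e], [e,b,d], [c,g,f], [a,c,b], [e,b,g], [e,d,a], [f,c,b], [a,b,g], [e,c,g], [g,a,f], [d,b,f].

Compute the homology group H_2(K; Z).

H_2 ≅ 0.

Order the vertices as a < b < c < d < e < f < g. Listing each simplex with vertices in this order, K has dimension 2 with simplices:

  0-simplices (7): a, b, c, d, e, f, g
  1-simplices (18): ab, ac, ad, ae, af, ag, bc, bd, be, bf, bg, ce, cf, cg, de, df, eg, fg
  2-simplices (12): abc, abg, ace, ade, adf, afg, bcf, bde, bdf, beg, ceg, cfg

Hence C_0 ≅ Z^7, C_1 ≅ Z^18, C_2 ≅ Z^12.

∂_1: C_1 → C_0 is given by ∂[p,q] = [q] − [p].
This gives a 7×18 integer matrix of rank 6; reducing to Smith normal form yields diagonal entries (1,1,1,1,1,1).

∂_2: C_2 → C_1 maps a triangle to the signed sum of its edges. For instance
  ∂cfg = fg − cg + cf,
  ∂bdf = df − bf + bd.
The 18×12 boundary matrix has rank 12 and Smith normal form diag(1,1,1,1,1,1,1,1,1,1,1,2).

Computing H_k = (kernel of ∂_k) / (image of ∂_{k+1}):

  H_2: rank ker ∂_2 − rank ∂_3 = (12 − 12) − 0 = 0, and there is no ∂_3, so H_2 ≅ 0.

(K is a triangulation of the real projective plane RP^2.)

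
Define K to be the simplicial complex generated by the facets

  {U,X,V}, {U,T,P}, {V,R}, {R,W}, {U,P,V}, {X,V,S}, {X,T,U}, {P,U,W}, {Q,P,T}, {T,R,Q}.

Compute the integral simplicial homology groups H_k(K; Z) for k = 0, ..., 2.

Order the vertices as P < Q < R < S < T < U < V < W < X. Listing each simplex with vertices in this order, K has dimension 2 with simplices:

  0-simplices (9): P, Q, R, S, T, U, V, W, X
  1-simplices (18): PQ, PT, PU, PV, PW, QR, QT, RT, RV, RW, SV, SX, TU, TX, UV, UW, UX, VX
  2-simplices (8): PQT, PTU, PUV, PUW, QRT, SVX, TUX, UVX

Hence C_0 ≅ Z^9, C_1 ≅ Z^18, C_2 ≅ Z^8.

Boundary ∂_1: C_1 → C_0 maps an edge to its endpoints' difference, ∂[p,q] = q − p.
This gives a 9×18 integer matrix of rank 8; reducing to Smith normal form yields diagonal entries (1,1,1,1,1,1,1,1).

Boundary ∂_2: C_2 → C_1 acts by ∂[p,q,r] = [q,r] − [p,r] + [p,q]. For instance
  ∂PUW = UW − PW + PU,
  ∂UVX = VX − UX + UV.
The 18×8 boundary matrix has rank 8 and Smith normal form diag(1,1,1,1,1,1,1,1).

Now H_k = ker ∂_k / im ∂_{k+1}, so:

  H_0: rank C_0 − rank ∂_1 = 9 − 8 = 1, and the invariant factors of ∂_1 are all 1, so H_0 ≅ Z.
  H_1: rank ker ∂_1 − rank ∂_2 = (18 − 8) − 8 = 2, and the invariant factors of ∂_2 are all 1, so H_1 ≅ Z^2.
  H_2: rank ker ∂_2 − rank ∂_3 = (8 − 8) − 0 = 0, and there is no ∂_3, so H_2 ≅ 0.

H_0 = Z,  H_1 = Z^2,  H_2 = 0.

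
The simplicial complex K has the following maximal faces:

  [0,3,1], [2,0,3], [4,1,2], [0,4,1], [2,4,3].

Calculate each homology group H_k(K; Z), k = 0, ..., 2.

H_0 ≅ Z,  H_1 ≅ Z,  H_2 = 0.

Take the total order 0 < 1 < 2 < 3 < 4 on the vertex set. Then K (dimension 2) consists of the simplices:

  0-simplices (5): [0], [1], [2], [3], [4]
  1-simplices (10): [0,1], [0,2], [0,3], [0,4], [1,2], [1,3], [1,4], [2,3], [2,4], [3,4]
  2-simplices (5): [0,1,3], [0,1,4], [0,2,3], [1,2,4], [2,3,4]

Hence C_0 ≅ Z^5, C_1 ≅ Z^10, C_2 ≅ Z^5.

∂_1: C_1 → C_0 maps an edge to its endpoints' difference, ∂[p,q] = q − p. For instance
  ∂[2,3] = [3] − [2].
The resulting 5×10 matrix has rank 4, and its Smith normal form has invariant factors (1,1,1,1).

∂_2: C_2 → C_1 acts by ∂[p,q,r] = [q,r] − [p,r] + [p,q]. For instance
  ∂[1,2,4] = [2,4] − [1,4] + [1,2],
  ∂[0,1,4] = [1,4] − [0,4] + [0,1].
As a 10×5 matrix over Z this has rank 5, with invariant factors (1,1,1,1,1).

From H_k ≅ ker(∂_k) / im(∂_{k+1}) we obtain:

  H_0: rank C_0 − rank ∂_1 = 5 − 4 = 1, and the invariant factors of ∂_1 are all 1, so H_0 = Z.
  H_1: rank ker ∂_1 − rank ∂_2 = (10 − 4) − 5 = 1, and the invariant factors of ∂_2 are all 1, so H_1 = Z.
  H_2: rank ker ∂_2 − rank ∂_3 = (5 − 5) − 0 = 0, and there is no ∂_3, so H_2 = 0.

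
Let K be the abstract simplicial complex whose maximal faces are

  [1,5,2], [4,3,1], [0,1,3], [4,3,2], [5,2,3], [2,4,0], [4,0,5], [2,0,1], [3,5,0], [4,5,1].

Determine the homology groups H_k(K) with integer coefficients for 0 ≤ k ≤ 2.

Fix the vertex order 0 < 1 < 2 < 3 < 4 < 5 and write every simplex with vertices in increasing order. Then dim K = 2 and the simplices of K are:

  0-simplices (6): [0], [1], [2], [3], [4], [5]
  1-simplices (15): [0,1], [0,2], [0,3], [0,4], [0,5], [1,2], [1,3], [1,4], [1,5], [2,3], [2,4], [2,5], [3,4], [3,5], [4,5]
  2-simplices (10): [0,1,2], [0,1,3], [0,2,4], [0,3,5], [0,4,5], [1,2,5], [1,3,4], [1,4,5], [2,3,4], [2,3,5]

Hence C_0 ≅ Z^6, C_1 ≅ Z^15, C_2 ≅ Z^10.

Boundary ∂_1: C_1 → C_0 sends each edge [p,q] (with p < q) to q − p. For instance
  ∂[0,5] = [5] − [0].
The resulting 6×15 matrix has rank 5, and its Smith normal form has invariant factors (1,1,1,1,1).

Boundary ∂_2: C_2 → C_1 maps a triangle to the signed sum of its edges. For instance
  ∂[2,3,4] = [3,4] − [2,4] + [2,3],
  ∂[0,4,5] = [4,5] − [0,5] + [0,4].
This gives a 15×10 integer matrix of rank 10; reducing to Smith normal form yields diagonal entries (1,1,1,1,1,1,1,1,1,2).

From H_k ≅ ker(∂_k) / im(∂_{k+1}) we obtain:

  H_0: rank C_0 − rank ∂_1 = 6 − 5 = 1, and the invariant factors of ∂_1 are all 1, so H_0 ≅ Z.
  H_1: rank ker ∂_1 − rank ∂_2 = (15 − 5) − 10 = 0, and ∂_2 has invariant factor 2 > 1, so H_1 ≅ Z/2.
  H_2: rank ker ∂_2 − rank ∂_3 = (10 − 10) − 0 = 0, and there is no ∂_3, so H_2 ≅ 0.

H_0 ≅ Z,  H_1 ≅ Z/2,  H_2 = 0.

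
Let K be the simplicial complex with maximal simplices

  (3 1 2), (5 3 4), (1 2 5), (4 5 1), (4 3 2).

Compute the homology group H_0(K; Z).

H_0 ≅ Z.

Order the vertices as 1 < 2 < 3 < 4 < 5. Listing each simplex with vertices in this order, K has dimension 2 with simplices:

  0-simplices (5): [1], [2], [3], [4], [5]
  1-simplices (10): [1,2], [1,3], [1,4], [1,5], [2,3], [2,4], [2,5], [3,4], [3,5], [4,5]
  2-simplices (5): [1,2,3], [1,2,5], [1,4,5], [2,3,4], [3,4,5]

so the chain groups are C_0 ≅ Z^5, C_1 ≅ Z^10, C_2 ≅ Z^5.

Boundary ∂_1: C_1 → C_0 sends each edge [p,q] (with p < q) to q − p. For instance
  ∂[3,4] = [4] − [3].
This gives a 5×10 integer matrix of rank 4; reducing to Smith normal form yields diagonal entries (1,1,1,1).

The boundary map ∂_2: C_2 → C_1 maps a triangle to the signed sum of its edges. For instance
  ∂[1,2,5] = [2,5] − [1,5] + [1,2],
  ∂[1,2,3] = [2,3] − [1,3] + [1,2].
This gives a 10×5 integer matrix of rank 5; reducing to Smith normal form yields diagonal entries (1,1,1,1,1).

Computing H_k = (kernel of ∂_k) / (image of ∂_{k+1}):

  H_0: rank C_0 − rank ∂_1 = 5 − 4 = 1, and the invariant factors of ∂_1 are all 1, so H_0 ≅ Z.

(K is a triangulation of the Möbius band.)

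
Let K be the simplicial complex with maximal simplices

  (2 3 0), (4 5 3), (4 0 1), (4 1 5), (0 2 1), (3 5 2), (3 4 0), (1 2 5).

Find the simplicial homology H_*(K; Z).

H_0 = Z,  H_1 = 0,  H_2 = Z.

K has 6 vertices, 12 edges, 8 triangles.
rank ∂_0 = 0, rank ∂_1 = 5 ⇒ b_0 = 6 − 0 − 5 = 1; all invariant factors of ∂_1 are 1 so no torsion. So H_0 = Z.
rank ∂_1 = 5, rank ∂_2 = 7 ⇒ b_1 = 12 − 5 − 7 = 0; all invariant factors of ∂_2 are 1 so no torsion. So H_1 = 0.
rank ∂_2 = 7, rank ∂_3 = 0 ⇒ b_2 = 8 − 7 − 0 = 1. So H_2 = Z.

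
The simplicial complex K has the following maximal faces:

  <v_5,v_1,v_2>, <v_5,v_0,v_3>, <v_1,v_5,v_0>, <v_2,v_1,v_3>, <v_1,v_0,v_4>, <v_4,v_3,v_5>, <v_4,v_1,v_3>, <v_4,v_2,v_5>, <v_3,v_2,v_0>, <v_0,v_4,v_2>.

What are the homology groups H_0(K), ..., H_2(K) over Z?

Fix the vertex order v_0 < v_1 < v_2 < v_3 < v_4 < v_5 and write every simplex with vertices in increasing order. Then dim K = 2 and the simplices of K are:

  0-simplices (6): [v_0], [v_1], [v_2], [v_3], [v_4], [v_5]
  1-simplices (15): (15 of them)
  2-simplices (10): [v_0,v_1,v_4], [v_0,v_1,v_5], [v_0,v_2,v_3], [v_0,v_2,v_4], [v_0,v_3,v_5], [v_1,v_2,v_3], [v_1,v_2,v_5], [v_1,v_3,v_4], [v_2,v_4,v_5], [v_3,v_4,v_5]

so the chain groups are C_0 ≅ Z^6, C_1 ≅ Z^15, C_2 ≅ Z^10.

∂_1: C_1 → C_0 is given by ∂[p,q] = [q] − [p].
This gives a 6×15 integer matrix of rank 5; reducing to Smith normal form yields diagonal entries (1,1,1,1,1).

The boundary map ∂_2: C_2 → C_1 sends each 2-simplex [p,q,r] to [q,r] − [p,r] + [p,q]. For instance
  ∂[v_3,v_4,v_5] = [v_4,v_5] − [v_3,v_5] + [v_3,v_4],
  ∂[v_0,v_2,v_4] = [v_2,v_4] − [v_0,v_4] + [v_0,v_2].
This gives a 15×10 integer matrix of rank 10; reducing to Smith normal form yields diagonal entries (1,1,1,1,1,1,1,1,1,2).

Computing H_k = (kernel of ∂_k) / (image of ∂_{k+1}):

  H_0: rank C_0 − rank ∂_1 = 6 − 5 = 1, and the invariant factors of ∂_1 are all 1, so H_0 ≅ Z.
  H_1: rank ker ∂_1 − rank ∂_2 = (15 − 5) − 10 = 0, and ∂_2 has invariant factor 2 > 1, so H_1 ≅ Z/2Z.
  H_2: rank ker ∂_2 − rank ∂_3 = (10 − 10) − 0 = 0, and there is no ∂_3, so H_2 ≅ 0.

As a check, the Euler characteristic is 6 − 15 + 10 = 1, which agrees with 1 − 0 + 0 = 1.

H_0 ≅ Z,  H_1 ≅ Z/2Z,  H_2 = 0.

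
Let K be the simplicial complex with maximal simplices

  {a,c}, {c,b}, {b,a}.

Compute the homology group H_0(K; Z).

We work with the vertex ordering a < b < c. The simplices of K, each written with vertices in increasing order, are:

  0-simplices (3): a, b, c
  1-simplices (3): ab, ac, bc

giving chain groups C_0 ≅ Z^3, C_1 ≅ Z^3.

∂_1: C_1 → C_0 maps an edge to its endpoints' difference, ∂[p,q] = q − p.
As a 3×3 matrix over Z this has rank 2, with invariant factors (1,1).

Reading off H_k = ker ∂_k / im ∂_{k+1}:

  H_0: rank C_0 − rank ∂_1 = 3 − 2 = 1, and the invariant factors of ∂_1 are all 1, so H_0 ≅ Z.

H_0 = Z.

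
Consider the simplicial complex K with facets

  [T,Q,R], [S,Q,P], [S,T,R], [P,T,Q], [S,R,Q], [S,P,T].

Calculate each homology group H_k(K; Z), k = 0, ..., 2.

H_0 ≅ Z,  H_1 = 0,  H_2 ≅ Z.

K has 5 vertices, 9 edges, 6 triangles.
rank ∂_0 = 0, rank ∂_1 = 4 ⇒ b_0 = 5 − 0 − 4 = 1; all invariant factors of ∂_1 are 1 so no torsion. So H_0 = Z.
rank ∂_1 = 4, rank ∂_2 = 5 ⇒ b_1 = 9 − 4 − 5 = 0; all invariant factors of ∂_2 are 1 so no torsion. So H_1 = 0.
rank ∂_2 = 5, rank ∂_3 = 0 ⇒ b_2 = 6 − 5 − 0 = 1. So H_2 = Z.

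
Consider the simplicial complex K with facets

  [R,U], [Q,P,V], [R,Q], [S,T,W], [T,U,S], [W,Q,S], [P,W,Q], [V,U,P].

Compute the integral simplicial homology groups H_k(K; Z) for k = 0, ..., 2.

Take the total order P < Q < R < S < T < U < V < W on the vertex set. Then K (dimension 2) consists of the simplices:

  0-simplices (8): P, Q, R, S, T, U, V, W
  1-simplices (15): PQ, PU, PV, PW, QR, QS, QV, QW, RU, ST, SU, SW, TU, TW, UV
  2-simplices (6): PQV, PQW, PUV, QSW, STU, STW

giving chain groups C_0 ≅ Z^8, C_1 ≅ Z^15, C_2 ≅ Z^6.

Boundary ∂_1: C_1 → C_0 is given by ∂[p,q] = [q] − [p]. For instance
  ∂PV = V − P.
As a 8×15 matrix over Z this has rank 7, with invariant factors (1,1,1,1,1,1,1).

The boundary map ∂_2: C_2 → C_1 acts by ∂[p,q,r] = [q,r] − [p,r] + [p,q]. For instance
  ∂PQV = QV − PV + PQ,
  ∂STU = TU − SU + ST.
This gives a 15×6 integer matrix of rank 6; reducing to Smith normal form yields diagonal entries (1,1,1,1,1,1).

Computing H_k = (kernel of ∂_k) / (image of ∂_{k+1}):

  H_0: rank C_0 − rank ∂_1 = 8 − 7 = 1, and the invariant factors of ∂_1 are all 1, so H_0 = Z.
  H_1: rank ker ∂_1 − rank ∂_2 = (15 − 7) − 6 = 2, and the invariant factors of ∂_2 are all 1, so H_1 = Z^2.
  H_2: rank ker ∂_2 − rank ∂_3 = (6 − 6) − 0 = 0, and there is no ∂_3, so H_2 = 0.

H_0 ≅ Z,  H_1 ≅ Z^2,  H_2 = 0.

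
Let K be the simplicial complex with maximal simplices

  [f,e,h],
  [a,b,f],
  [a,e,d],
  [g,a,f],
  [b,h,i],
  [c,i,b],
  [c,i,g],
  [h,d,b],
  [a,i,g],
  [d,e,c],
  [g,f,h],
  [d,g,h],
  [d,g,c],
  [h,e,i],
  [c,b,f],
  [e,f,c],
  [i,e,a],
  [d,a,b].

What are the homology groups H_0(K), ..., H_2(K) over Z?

We work with the vertex ordering a < b < c < d < e < f < g < h < i. The simplices of K, each written with vertices in increasing order, are:

  0-simplices (9): a, b, c, d, e, f, g, h, i
  1-simplices (27): ab, ad, ae, af, ag, ai, bc, bd, bf, bh, bi, cd, ce, cf, cg, ci, de, dg, dh, ef, eh, ei, fg, fh, gh, gi, hi
  2-simplices (18): abd, abf, ade, aei, afg, agi, bcf, bci, bdh, bhi, cde, cdg, cef, cgi, dgh, efh, ehi, fgh

so the chain groups are C_0 ≅ Z^9, C_1 ≅ Z^27, C_2 ≅ Z^18.

∂_1: C_1 → C_0 maps an edge to its endpoints' difference, ∂[p,q] = q − p. For instance
  ∂fg = g − f.
This gives a 9×27 integer matrix of rank 8; reducing to Smith normal form yields diagonal entries (1,1,1,1,1,1,1,1).

Boundary ∂_2: C_2 → C_1 maps a triangle to the signed sum of its edges. For instance
  ∂efh = fh − eh + ef,
  ∂cde = de − ce + cd.
As a 27×18 matrix over Z this has rank 17, with invariant factors (1,1,1,1,1,1,1,1,1,1,1,1,1,1,1,1,1).

From H_k ≅ ker(∂_k) / im(∂_{k+1}) we obtain:

  H_0: rank C_0 − rank ∂_1 = 9 − 8 = 1, and the invariant factors of ∂_1 are all 1, so H_0 ≅ Z.
  H_1: rank ker ∂_1 − rank ∂_2 = (27 − 8) − 17 = 2, and the invariant factors of ∂_2 are all 1, so H_1 ≅ Z^2.
  H_2: rank ker ∂_2 − rank ∂_3 = (18 − 17) − 0 = 1, and there is no ∂_3, so H_2 ≅ Z.

As a check, the Euler characteristic is 9 − 27 + 18 = 0, which agrees with 1 − 2 + 1 = 0.

H_0 = Z,  H_1 = Z^2,  H_2 = Z.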